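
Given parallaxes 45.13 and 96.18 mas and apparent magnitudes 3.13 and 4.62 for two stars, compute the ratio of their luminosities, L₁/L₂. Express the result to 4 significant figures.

d₁ = 1/p₁ = 1/0.04513″ = 22.158 pc; d₂ = 1/p₂ = 1/0.09618″ = 10.397 pc.
M₁ = m₁ − 5 log₁₀ d₁ + 5 = 3.13 − 6.7277 + 5 = 1.4023.
M₂ = 4.62 − 5.0845 + 5 = 4.5355.
L₁/L₂ = 10^(0.4(M₂ − M₁)) = 10^(0.4 × 3.1332) = 10^1.25328 = 17.918.

L₁/L₂ = 17.92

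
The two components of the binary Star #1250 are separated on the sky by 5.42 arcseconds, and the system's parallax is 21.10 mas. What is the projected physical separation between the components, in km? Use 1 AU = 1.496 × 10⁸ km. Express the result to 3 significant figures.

d = 1/p = 1/0.02110″ = 47.393 pc.
At distance d (pc), an angle of θ arcsec spans θ·d AU: s = 5.42 × 47.393 = 256.87 AU.
= 256.87 × 1.496 × 10⁸ km = 3.8428 × 10^10 km.

3.84 × 10^10 km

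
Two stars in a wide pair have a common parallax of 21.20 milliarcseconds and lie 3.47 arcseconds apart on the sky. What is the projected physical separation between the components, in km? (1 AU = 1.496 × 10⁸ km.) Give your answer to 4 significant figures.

2.449 × 10^10 km

d = 1/p = 1/0.02120″ = 47.17 pc.
At distance d (pc), an angle of θ arcsec spans θ·d AU: s = 3.47 × 47.17 = 163.68 AU.
= 163.68 × 1.496 × 10⁸ km = 2.4487 × 10^10 km.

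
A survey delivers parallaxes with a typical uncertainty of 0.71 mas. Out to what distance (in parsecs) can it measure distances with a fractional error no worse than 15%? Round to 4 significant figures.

σ_d/d = σ_p/p, so the condition is σ_p/p ≤ 0.15, i.e. p ≥ σ_p/0.15.
p_min = 0.71/0.15 = 4.7333 mas = 0.0047333 arcsec.
d_max = 1/p_min = 1/0.0047333 = 211.27 pc.

211.3 pc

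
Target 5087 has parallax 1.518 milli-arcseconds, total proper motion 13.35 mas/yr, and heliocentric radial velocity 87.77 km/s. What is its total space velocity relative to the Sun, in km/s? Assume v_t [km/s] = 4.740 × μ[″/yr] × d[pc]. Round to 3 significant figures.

d = 1/p = 1/0.001518″ = 658.76 pc.
μ = 13.35 mas/yr = 0.01335 ″/yr.
v_t = 4.740 μ d = 4.740 × 0.01335 × 658.76 = 41.686 km/s.
v = √(v_r² + v_t²) = √(87.77² + 41.686²) = √9441.3 = 97.166 km/s.

97.2 km/s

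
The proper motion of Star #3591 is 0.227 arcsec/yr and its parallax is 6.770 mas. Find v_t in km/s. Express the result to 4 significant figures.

d = 1/p = 1/0.006770″ = 147.71 pc.
v_t = 4.74 × μ × d = 4.74 × 0.227 × 147.71 = 158.93 km/s.

158.9 km/s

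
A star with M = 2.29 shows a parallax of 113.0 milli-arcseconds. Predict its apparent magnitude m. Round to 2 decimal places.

m = 2.02

d = 1/p = 1/0.1130″ = 8.8496 pc.
m − M = 5 log₁₀ d − 5 = 5 log₁₀(8.8496) − 5 = 4.7346 − 5 = -0.2654.
m = M + (m − M) = 2.29 + (-0.2654) = 2.02.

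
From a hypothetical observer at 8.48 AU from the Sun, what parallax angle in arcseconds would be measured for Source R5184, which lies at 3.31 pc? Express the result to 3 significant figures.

p (arcsec) = B (AU) / d (pc).
p = 8.48 / 3.31 = 2.5619 arcsec.

2.56 arcsec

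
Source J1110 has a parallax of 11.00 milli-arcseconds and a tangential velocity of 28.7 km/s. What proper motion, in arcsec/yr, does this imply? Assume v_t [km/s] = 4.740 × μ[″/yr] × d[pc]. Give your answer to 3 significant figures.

0.0666 arcsec/yr

d = 1/p = 1/0.01100″ = 90.909 pc.
μ = v_t / (4.74 d) = 28.7 / (4.74 × 90.909) = 28.7 / 430.91 = 0.066603 ″/yr.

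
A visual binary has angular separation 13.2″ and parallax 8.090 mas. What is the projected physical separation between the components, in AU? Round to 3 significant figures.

d = 1/p = 1/0.008090″ = 123.61 pc.
At distance d (pc), an angle of θ arcsec spans θ·d AU: s = 13.2 × 123.61 = 1631.7 AU.

1630 AU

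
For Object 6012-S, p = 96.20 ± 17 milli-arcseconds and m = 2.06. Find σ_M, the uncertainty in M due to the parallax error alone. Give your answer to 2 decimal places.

M = m − 5 log₁₀ d + 5 = m + 5 log₁₀ p + 5, so ∂M/∂p = 5/(p ln 10).
σ_M = (5/ln 10) · (σ_p/p) = 2.1715 × 17/96.20 = 2.1715 × 0.17672 = 0.38375.

σ_M = 0.38 mag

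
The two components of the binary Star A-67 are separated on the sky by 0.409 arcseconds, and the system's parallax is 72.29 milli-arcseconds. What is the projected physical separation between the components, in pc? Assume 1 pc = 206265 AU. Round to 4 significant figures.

d = 1/p = 1/0.07229″ = 13.833 pc.
At distance d (pc), an angle of θ arcsec spans θ·d AU: s = 0.409 × 13.833 = 5.6577 AU.
= 5.6577 / 206265 = 2.7429 × 10^-5 pc.

2.743 × 10^-5 pc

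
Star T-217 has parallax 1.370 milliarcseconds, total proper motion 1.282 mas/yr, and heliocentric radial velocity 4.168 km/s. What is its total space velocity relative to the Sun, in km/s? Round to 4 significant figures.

d = 1/p = 1/0.001370″ = 729.93 pc.
μ = 1.282 mas/yr = 0.001282 ″/yr.
v_t = 4.740 μ d = 4.740 × 0.001282 × 729.93 = 4.4356 km/s.
v = √(v_r² + v_t²) = √(4.168² + 4.4356²) = √37.0468 = 6.0866 km/s.

6.087 km/s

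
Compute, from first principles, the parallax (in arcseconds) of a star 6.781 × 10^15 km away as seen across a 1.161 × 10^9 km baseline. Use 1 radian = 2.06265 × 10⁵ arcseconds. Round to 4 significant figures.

0.03532 arcsec

θ ≈ B/d = (1.161 × 10^9) / (6.781 × 10^15) = 1.7121 × 10^-7 rad.
In arcseconds: 1.7121 × 10^-7 × 206265 = 0.035315″.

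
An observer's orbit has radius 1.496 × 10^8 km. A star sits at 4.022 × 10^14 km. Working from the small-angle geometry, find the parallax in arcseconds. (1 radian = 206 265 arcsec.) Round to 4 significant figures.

0.07672 arcsec

θ ≈ B/d = (1.496 × 10^8) / (4.022 × 10^14) = 3.7195 × 10^-7 rad.
In arcseconds: 3.7195 × 10^-7 × 206265 = 0.07672″.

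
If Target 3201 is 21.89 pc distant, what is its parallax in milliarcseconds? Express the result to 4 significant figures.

45.68 mas

p = 1/d = 1/21.89 = 0.045683 arcsec.
= 0.045683 × 1000 = 45.683 mas.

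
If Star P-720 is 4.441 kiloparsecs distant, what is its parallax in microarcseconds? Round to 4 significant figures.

225.2 μas

d = 4.441 kpc = 4441 pc.
p = 1/d = 1/4441 = 0.00022517 arcsec.
= 0.00022517 × 10⁶ = 225.17 μas.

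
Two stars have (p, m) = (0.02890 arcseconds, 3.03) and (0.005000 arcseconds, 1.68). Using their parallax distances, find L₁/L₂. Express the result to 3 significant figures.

d₁ = 1/p₁ = 1/0.02890″ = 34.602 pc; d₂ = 1/p₂ = 1/0.005000″ = 200 pc.
M₁ = m₁ − 5 log₁₀ d₁ + 5 = 3.03 − 7.6955 + 5 = 0.3345.
M₂ = 1.68 − 11.5051 + 5 = -4.8251.
L₁/L₂ = 10^(0.4(M₂ − M₁)) = 10^(0.4 × (-5.1596)) = 10^(-2.06384) = 0.008633.

L₁/L₂ = 0.00863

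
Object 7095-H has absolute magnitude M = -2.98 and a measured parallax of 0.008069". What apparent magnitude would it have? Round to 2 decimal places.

d = 1/p = 1/0.008069″ = 123.93 pc.
m − M = 5 log₁₀ d − 5 = 5 log₁₀(123.93) − 5 = 10.4659 − 5 = 5.4659.
m = M + (m − M) = -2.98 + 5.4659 = 2.49.

m = 2.49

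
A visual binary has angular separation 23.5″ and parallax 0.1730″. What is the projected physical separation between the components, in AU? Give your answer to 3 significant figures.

d = 1/p = 1/0.1730″ = 5.7803 pc.
At distance d (pc), an angle of θ arcsec spans θ·d AU: s = 23.5 × 5.7803 = 135.84 AU.

136 AU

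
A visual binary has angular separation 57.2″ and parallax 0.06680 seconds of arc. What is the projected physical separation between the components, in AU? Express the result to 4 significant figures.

d = 1/p = 1/0.06680″ = 14.97 pc.
At distance d (pc), an angle of θ arcsec spans θ·d AU: s = 57.2 × 14.97 = 856.28 AU.

856.3 AU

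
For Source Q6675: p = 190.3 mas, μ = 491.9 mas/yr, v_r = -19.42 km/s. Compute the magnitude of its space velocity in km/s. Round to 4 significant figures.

d = 1/p = 1/0.1903″ = 5.2549 pc.
μ = 491.9 mas/yr = 0.4919 ″/yr.
v_t = 4.740 μ d = 4.740 × 0.4919 × 5.2549 = 12.252 km/s.
v = √(v_r² + v_t²) = √((-19.42)² + 12.252²) = √527.248 = 22.962 km/s.

22.96 km/s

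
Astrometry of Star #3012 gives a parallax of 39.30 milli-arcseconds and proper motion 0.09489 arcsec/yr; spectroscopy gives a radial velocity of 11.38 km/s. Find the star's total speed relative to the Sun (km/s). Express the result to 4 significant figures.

d = 1/p = 1/0.03930″ = 25.445 pc.
v_t = 4.740 μ d = 4.740 × 0.09489 × 25.445 = 11.445 km/s.
v = √(v_r² + v_t²) = √(11.38² + 11.445²) = √260.492 = 16.14 km/s.

16.14 km/s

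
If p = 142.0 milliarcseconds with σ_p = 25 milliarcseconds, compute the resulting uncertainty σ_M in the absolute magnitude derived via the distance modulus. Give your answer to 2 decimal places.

σ_M = 0.38 mag

M = m − 5 log₁₀ d + 5 = m + 5 log₁₀ p + 5, so ∂M/∂p = 5/(p ln 10).
σ_M = (5/ln 10) · (σ_p/p) = 2.1715 × 25/142.0 = 2.1715 × 0.17606 = 0.38231.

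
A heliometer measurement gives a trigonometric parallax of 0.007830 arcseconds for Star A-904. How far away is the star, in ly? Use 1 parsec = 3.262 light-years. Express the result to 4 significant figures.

416.6 ly

d = 1/p = 1/0.007830 = 127.71 pc.
In light-years: 127.71 × 3.262 = 416.59 ly.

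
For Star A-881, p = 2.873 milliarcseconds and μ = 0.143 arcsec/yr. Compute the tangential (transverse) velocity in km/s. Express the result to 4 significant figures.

235.9 km/s

d = 1/p = 1/0.002873″ = 348.07 pc.
v_t = 4.74 × μ × d = 4.74 × 0.143 × 348.07 = 235.93 km/s.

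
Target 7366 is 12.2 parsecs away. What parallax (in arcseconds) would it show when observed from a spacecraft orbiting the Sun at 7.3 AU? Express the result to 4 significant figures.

0.5984 arcsec

p (arcsec) = B (AU) / d (pc).
p = 7.3 / 12.2 = 0.59836 arcsec.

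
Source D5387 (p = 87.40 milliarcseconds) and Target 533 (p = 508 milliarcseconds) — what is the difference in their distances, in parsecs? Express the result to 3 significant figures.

d_A = 1/0.08740″ = 11.442 pc; d_B = 1/0.5080″ = 1.9685 pc.
|d_B − d_A| = |1.9685 − 11.442| = 9.4735 pc.

9.47 pc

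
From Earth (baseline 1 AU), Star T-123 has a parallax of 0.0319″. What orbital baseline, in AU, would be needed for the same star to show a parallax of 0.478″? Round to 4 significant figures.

Parallax scales linearly with baseline: p ∝ B, so B = p_target / p_Earth × 1 AU.
B = 0.478 / 0.0319 = 14.984 AU.

14.98 AU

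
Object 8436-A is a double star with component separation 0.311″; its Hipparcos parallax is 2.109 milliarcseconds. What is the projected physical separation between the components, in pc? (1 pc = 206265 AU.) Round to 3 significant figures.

0.000715 pc

d = 1/p = 1/0.002109″ = 474.16 pc.
At distance d (pc), an angle of θ arcsec spans θ·d AU: s = 0.311 × 474.16 = 147.46 AU.
= 147.46 / 206265 = 0.00071491 pc.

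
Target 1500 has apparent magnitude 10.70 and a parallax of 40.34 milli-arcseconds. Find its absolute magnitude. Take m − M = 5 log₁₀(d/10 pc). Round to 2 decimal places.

d = 1/p = 1/0.04034″ = 24.789 pc.
m − M = 5 log₁₀(24.789) − 5 = 6.9713 − 5 = 1.9713.
M = m − (m − M) = 10.70 − 1.9713 = 8.73.

M = 8.73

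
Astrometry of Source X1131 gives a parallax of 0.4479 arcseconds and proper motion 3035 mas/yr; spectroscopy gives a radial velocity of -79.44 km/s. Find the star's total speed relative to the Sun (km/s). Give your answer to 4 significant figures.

d = 1/p = 1/0.4479″ = 2.2326 pc.
μ = 3035 mas/yr = 3.035 ″/yr.
v_t = 4.740 μ d = 4.740 × 3.035 × 2.2326 = 32.118 km/s.
v = √(v_r² + v_t²) = √((-79.44)² + 32.118²) = √7342.28 = 85.687 km/s.

85.69 km/s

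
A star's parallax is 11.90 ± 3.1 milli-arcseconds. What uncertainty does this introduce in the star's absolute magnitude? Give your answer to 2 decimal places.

M = m − 5 log₁₀ d + 5 = m + 5 log₁₀ p + 5, so ∂M/∂p = 5/(p ln 10).
σ_M = (5/ln 10) · (σ_p/p) = 2.1715 × 3.1/11.90 = 2.1715 × 0.2605 = 0.56568.

σ_M = 0.57 mag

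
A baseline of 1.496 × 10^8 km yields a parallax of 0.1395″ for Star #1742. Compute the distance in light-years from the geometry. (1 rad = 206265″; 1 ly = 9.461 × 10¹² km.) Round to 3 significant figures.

23.4 ly

θ = 0.1395″ = 0.1395/206265 = 6.7631 × 10^-7 rad.
d = B/θ = (1.496 × 10^8) / (6.7631 × 10^-7) = 2.2120 × 10^14 km = (2.2120 × 10^14) / (9.461 × 10^12) ly = 23.38 ly.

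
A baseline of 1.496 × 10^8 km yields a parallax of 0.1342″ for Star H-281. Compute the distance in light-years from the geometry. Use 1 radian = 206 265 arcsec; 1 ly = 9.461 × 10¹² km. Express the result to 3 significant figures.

θ = 0.1342″ = 0.1342/206265 = 6.5062 × 10^-7 rad.
d = B/θ = (1.496 × 10^8) / (6.5062 × 10^-7) = 2.2993 × 10^14 km = (2.2993 × 10^14) / (9.461 × 10^12) ly = 24.303 ly.

24.3 ly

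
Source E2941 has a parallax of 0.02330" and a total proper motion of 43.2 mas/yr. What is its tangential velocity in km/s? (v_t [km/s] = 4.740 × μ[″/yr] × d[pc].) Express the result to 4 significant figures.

8.788 km/s

d = 1/p = 1/0.02330″ = 42.918 pc.
μ = 43.2 mas/yr = 0.0432 ″/yr.
v_t = 4.74 × μ × d = 4.74 × 0.0432 × 42.918 = 8.7882 km/s.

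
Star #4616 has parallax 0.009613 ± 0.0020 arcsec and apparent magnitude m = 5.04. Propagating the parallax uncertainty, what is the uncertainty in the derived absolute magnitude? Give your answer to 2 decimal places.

σ_M = 0.45 mag

M = m − 5 log₁₀ d + 5 = m + 5 log₁₀ p + 5, so ∂M/∂p = 5/(p ln 10).
σ_M = (5/ln 10) · (σ_p/p) = 2.1715 × 0.0020/0.009613 = 2.1715 × 0.20805 = 0.45178.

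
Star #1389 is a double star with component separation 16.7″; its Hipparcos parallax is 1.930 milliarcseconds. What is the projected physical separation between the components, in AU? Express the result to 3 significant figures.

8650 AU

d = 1/p = 1/0.001930″ = 518.13 pc.
At distance d (pc), an angle of θ arcsec spans θ·d AU: s = 16.7 × 518.13 = 8652.8 AU.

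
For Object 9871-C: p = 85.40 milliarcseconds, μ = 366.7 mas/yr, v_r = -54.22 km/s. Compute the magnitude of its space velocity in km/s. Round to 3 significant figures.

57.9 km/s

d = 1/p = 1/0.08540″ = 11.71 pc.
μ = 366.7 mas/yr = 0.3667 ″/yr.
v_t = 4.740 μ d = 4.740 × 0.3667 × 11.71 = 20.354 km/s.
v = √(v_r² + v_t²) = √((-54.22)² + 20.354²) = √3354.09 = 57.915 km/s.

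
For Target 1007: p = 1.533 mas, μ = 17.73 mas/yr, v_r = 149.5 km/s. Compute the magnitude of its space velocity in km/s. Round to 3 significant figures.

159 km/s

d = 1/p = 1/0.001533″ = 652.32 pc.
μ = 17.73 mas/yr = 0.01773 ″/yr.
v_t = 4.740 μ d = 4.740 × 0.01773 × 652.32 = 54.821 km/s.
v = √(v_r² + v_t²) = √(149.5² + 54.821²) = √25355.6 = 159.23 km/s.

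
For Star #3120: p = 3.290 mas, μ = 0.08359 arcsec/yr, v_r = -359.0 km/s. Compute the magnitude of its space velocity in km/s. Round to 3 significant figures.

d = 1/p = 1/0.003290″ = 303.95 pc.
v_t = 4.740 μ d = 4.740 × 0.08359 × 303.95 = 120.43 km/s.
v = √(v_r² + v_t²) = √((-359.0)² + 120.43²) = √143384 = 378.66 km/s.

379 km/s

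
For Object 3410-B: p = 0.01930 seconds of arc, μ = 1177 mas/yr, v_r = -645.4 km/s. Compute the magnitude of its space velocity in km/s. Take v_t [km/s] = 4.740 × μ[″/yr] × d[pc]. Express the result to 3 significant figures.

707 km/s

d = 1/p = 1/0.01930″ = 51.813 pc.
μ = 1177 mas/yr = 1.177 ″/yr.
v_t = 4.740 μ d = 4.740 × 1.177 × 51.813 = 289.06 km/s.
v = √(v_r² + v_t²) = √((-645.4)² + 289.06²) = √500097 = 707.18 km/s.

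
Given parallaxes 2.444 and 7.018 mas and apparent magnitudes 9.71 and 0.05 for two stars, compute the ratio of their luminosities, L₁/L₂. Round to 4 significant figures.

d₁ = 1/p₁ = 1/0.002444″ = 409.17 pc; d₂ = 1/p₂ = 1/0.007018″ = 142.49 pc.
M₁ = m₁ − 5 log₁₀ d₁ + 5 = 9.71 − 13.0595 + 5 = 1.6505.
M₂ = 0.05 − 10.7689 + 5 = -5.7189.
L₁/L₂ = 10^(0.4(M₂ − M₁)) = 10^(0.4 × (-7.3694)) = 10^(-2.94776) = 0.0011278.

L₁/L₂ = 0.001128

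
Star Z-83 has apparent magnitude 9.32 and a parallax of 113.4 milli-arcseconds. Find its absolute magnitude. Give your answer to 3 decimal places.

M = 9.593

d = 1/p = 1/0.1134″ = 8.8183 pc.
m − M = 5 log₁₀(8.8183) − 5 = 4.7269 − 5 = -0.2731.
M = m − (m − M) = 9.32 − (-0.2731) = 9.593.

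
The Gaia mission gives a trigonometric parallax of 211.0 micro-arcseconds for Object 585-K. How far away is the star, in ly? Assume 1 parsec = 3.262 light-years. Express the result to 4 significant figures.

p = 211.0 micro-arcseconds = 0.0002110 arcsec.
d = 1/p = 1/0.0002110 = 4739.3 pc.
In light-years: 4739.3 × 3.262 = 15460 ly.

15460 ly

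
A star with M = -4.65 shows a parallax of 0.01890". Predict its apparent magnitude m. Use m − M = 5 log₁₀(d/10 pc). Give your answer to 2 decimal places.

d = 1/p = 1/0.01890″ = 52.91 pc.
m − M = 5 log₁₀ d − 5 = 5 log₁₀(52.91) − 5 = 8.6177 − 5 = 3.6177.
m = M + (m − M) = -4.65 + 3.6177 = -1.03.

m = -1.03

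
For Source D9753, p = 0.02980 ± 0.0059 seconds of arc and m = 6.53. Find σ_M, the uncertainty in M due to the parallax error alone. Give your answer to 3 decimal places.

M = m − 5 log₁₀ d + 5 = m + 5 log₁₀ p + 5, so ∂M/∂p = 5/(p ln 10).
σ_M = (5/ln 10) · (σ_p/p) = 2.1715 × 0.0059/0.02980 = 2.1715 × 0.19799 = 0.42994.

σ_M = 0.430 mag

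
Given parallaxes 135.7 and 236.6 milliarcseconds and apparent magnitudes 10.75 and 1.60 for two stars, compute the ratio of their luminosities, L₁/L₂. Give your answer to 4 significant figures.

L₁/L₂ = 0.0006651

d₁ = 1/p₁ = 1/0.1357″ = 7.3692 pc; d₂ = 1/p₂ = 1/0.2366″ = 4.2265 pc.
M₁ = m₁ − 5 log₁₀ d₁ + 5 = 10.75 − 4.3371 + 5 = 11.4129.
M₂ = 1.60 − 3.1299 + 5 = 3.4701.
L₁/L₂ = 10^(0.4(M₂ − M₁)) = 10^(0.4 × (-7.9428)) = 10^(-3.17712) = 0.00066509.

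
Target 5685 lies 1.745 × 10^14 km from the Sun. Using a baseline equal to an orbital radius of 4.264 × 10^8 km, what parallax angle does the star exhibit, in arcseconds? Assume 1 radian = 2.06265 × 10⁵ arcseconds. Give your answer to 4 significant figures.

θ ≈ B/d = (4.264 × 10^8) / (1.745 × 10^14) = 2.4436 × 10^-6 rad.
In arcseconds: 2.4436 × 10^-6 × 206265 = 0.50403″.

0.5040 arcsec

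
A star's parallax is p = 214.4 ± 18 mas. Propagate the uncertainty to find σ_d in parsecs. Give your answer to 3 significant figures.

d = 1/p, so σ_d = σ_p / p².
σ_d = 0.0180 / (0.2144)² = 0.0180 / 0.045967 = 0.39159 pc.

0.392 pc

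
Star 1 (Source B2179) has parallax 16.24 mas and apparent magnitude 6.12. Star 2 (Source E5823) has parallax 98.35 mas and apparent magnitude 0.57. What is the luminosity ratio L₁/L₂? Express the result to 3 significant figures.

L₁/L₂ = 0.221

d₁ = 1/p₁ = 1/0.01624″ = 61.576 pc; d₂ = 1/p₂ = 1/0.09835″ = 10.168 pc.
M₁ = m₁ − 5 log₁₀ d₁ + 5 = 6.12 − 8.9471 + 5 = 2.1729.
M₂ = 0.57 − 5.0362 + 5 = 0.5338.
L₁/L₂ = 10^(0.4(M₂ − M₁)) = 10^(0.4 × (-1.6391)) = 10^(-0.65564) = 0.22098.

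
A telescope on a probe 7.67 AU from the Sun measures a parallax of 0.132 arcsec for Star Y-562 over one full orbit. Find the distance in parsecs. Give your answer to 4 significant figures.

58.11 pc

With baseline B (in AU) and parallax p (in arcsec), d = B/p parsecs.
d = 7.67 / 0.132 = 58.106 pc.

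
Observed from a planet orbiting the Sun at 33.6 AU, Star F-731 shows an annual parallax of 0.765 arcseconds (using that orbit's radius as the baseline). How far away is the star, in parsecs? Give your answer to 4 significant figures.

43.92 pc

With baseline B (in AU) and parallax p (in arcsec), d = B/p parsecs.
d = 33.6 / 0.765 = 43.922 pc.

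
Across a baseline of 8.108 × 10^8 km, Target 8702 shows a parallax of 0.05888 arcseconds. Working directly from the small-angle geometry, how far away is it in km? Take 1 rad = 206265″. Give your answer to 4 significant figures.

θ = 0.05888″ = 0.05888/206265 = 2.8546 × 10^-7 rad.
d = B/θ = (8.108 × 10^8) / (2.8546 × 10^-7) = 2.8403 × 10^15 km.

2.840 × 10^15 km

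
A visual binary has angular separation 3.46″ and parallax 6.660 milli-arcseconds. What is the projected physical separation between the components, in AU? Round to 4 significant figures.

519.5 AU

d = 1/p = 1/0.006660″ = 150.15 pc.
At distance d (pc), an angle of θ arcsec spans θ·d AU: s = 3.46 × 150.15 = 519.52 AU.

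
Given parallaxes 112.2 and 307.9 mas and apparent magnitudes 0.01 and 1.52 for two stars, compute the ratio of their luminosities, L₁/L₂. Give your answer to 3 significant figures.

L₁/L₂ = 30.3

d₁ = 1/p₁ = 1/0.1122″ = 8.9127 pc; d₂ = 1/p₂ = 1/0.3079″ = 3.2478 pc.
M₁ = m₁ − 5 log₁₀ d₁ + 5 = 0.01 − 4.7500 + 5 = 0.2600.
M₂ = 1.52 − 2.5579 + 5 = 3.9621.
L₁/L₂ = 10^(0.4(M₂ − M₁)) = 10^(0.4 × 3.7021) = 10^1.48084 = 30.258.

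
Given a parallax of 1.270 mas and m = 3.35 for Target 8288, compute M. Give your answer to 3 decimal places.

d = 1/p = 1/0.001270″ = 787.4 pc.
m − M = 5 log₁₀(787.4) − 5 = 14.4810 − 5 = 9.4810.
M = m − (m − M) = 3.35 − 9.4810 = -6.131.

M = -6.131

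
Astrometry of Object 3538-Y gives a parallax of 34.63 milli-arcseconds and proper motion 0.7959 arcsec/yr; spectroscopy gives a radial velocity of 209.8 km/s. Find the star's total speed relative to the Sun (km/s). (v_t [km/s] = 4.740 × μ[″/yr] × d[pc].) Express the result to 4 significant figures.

d = 1/p = 1/0.03463″ = 28.877 pc.
v_t = 4.740 μ d = 4.740 × 0.7959 × 28.877 = 108.94 km/s.
v = √(v_r² + v_t²) = √(209.8² + 108.94²) = √55884 = 236.4 km/s.

236.4 km/s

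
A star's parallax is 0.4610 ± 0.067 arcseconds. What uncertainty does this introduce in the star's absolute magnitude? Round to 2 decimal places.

σ_M = 0.32 mag

M = m − 5 log₁₀ d + 5 = m + 5 log₁₀ p + 5, so ∂M/∂p = 5/(p ln 10).
σ_M = (5/ln 10) · (σ_p/p) = 2.1715 × 0.067/0.4610 = 2.1715 × 0.14534 = 0.31561.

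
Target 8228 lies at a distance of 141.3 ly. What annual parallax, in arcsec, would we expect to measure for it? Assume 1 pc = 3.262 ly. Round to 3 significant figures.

d = 141.3 ly ÷ 3.262 = 43.317 pc.
p = 1/d = 1/43.317 = 0.023086 arcsec.

0.0231 arcsec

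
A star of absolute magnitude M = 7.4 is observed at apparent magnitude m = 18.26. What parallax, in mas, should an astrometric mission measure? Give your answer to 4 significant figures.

0.6730 mas

m − M = 18.26 − 7.4 = 10.86.
d = 10^((m−M)/5 + 1) = 10^3.172 = 1485.9 pc.
p = 1/d = 1/1485.9 = 0.00067299 arcsec = 0.67299 mas.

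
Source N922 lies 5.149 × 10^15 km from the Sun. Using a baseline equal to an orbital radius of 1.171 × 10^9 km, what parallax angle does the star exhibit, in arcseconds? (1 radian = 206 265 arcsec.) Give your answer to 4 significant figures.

0.04691 arcsec

θ ≈ B/d = (1.171 × 10^9) / (5.149 × 10^15) = 2.2742 × 10^-7 rad.
In arcseconds: 2.2742 × 10^-7 × 206265 = 0.046909″.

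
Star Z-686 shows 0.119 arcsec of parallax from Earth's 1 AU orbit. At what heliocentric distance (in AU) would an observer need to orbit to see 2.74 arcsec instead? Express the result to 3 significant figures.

23.0 AU

Parallax scales linearly with baseline: p ∝ B, so B = p_target / p_Earth × 1 AU.
B = 2.74 / 0.119 = 23.025 AU.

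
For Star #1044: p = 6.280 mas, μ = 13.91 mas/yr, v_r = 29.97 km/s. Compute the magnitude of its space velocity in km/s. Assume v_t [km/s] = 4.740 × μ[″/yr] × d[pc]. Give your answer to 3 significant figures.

31.8 km/s

d = 1/p = 1/0.006280″ = 159.24 pc.
μ = 13.91 mas/yr = 0.01391 ″/yr.
v_t = 4.740 μ d = 4.740 × 0.01391 × 159.24 = 10.499 km/s.
v = √(v_r² + v_t²) = √(29.97² + 10.499²) = √1008.43 = 31.756 km/s.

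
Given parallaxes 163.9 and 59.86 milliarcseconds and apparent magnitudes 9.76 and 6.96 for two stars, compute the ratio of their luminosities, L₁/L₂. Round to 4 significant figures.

d₁ = 1/p₁ = 1/0.1639″ = 6.1013 pc; d₂ = 1/p₂ = 1/0.05986″ = 16.706 pc.
M₁ = m₁ − 5 log₁₀ d₁ + 5 = 9.76 − 3.9271 + 5 = 10.8329.
M₂ = 6.96 − 6.1144 + 5 = 5.8456.
L₁/L₂ = 10^(0.4(M₂ − M₁)) = 10^(0.4 × (-4.9873)) = 10^(-1.99492) = 0.010118.

L₁/L₂ = 0.01012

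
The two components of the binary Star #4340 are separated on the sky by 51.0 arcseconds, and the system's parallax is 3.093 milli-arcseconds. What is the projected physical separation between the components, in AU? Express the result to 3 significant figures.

16500 AU

d = 1/p = 1/0.003093″ = 323.31 pc.
At distance d (pc), an angle of θ arcsec spans θ·d AU: s = 51.0 × 323.31 = 16489 AU.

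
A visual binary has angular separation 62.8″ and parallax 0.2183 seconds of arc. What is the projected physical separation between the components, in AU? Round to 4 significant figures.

287.7 AU

d = 1/p = 1/0.2183″ = 4.5809 pc.
At distance d (pc), an angle of θ arcsec spans θ·d AU: s = 62.8 × 4.5809 = 287.68 AU.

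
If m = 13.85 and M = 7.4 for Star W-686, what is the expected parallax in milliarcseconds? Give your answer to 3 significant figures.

5.13 mas

m − M = 13.85 − 7.4 = 6.45.
d = 10^((m−M)/5 + 1) = 10^2.290 = 194.98 pc.
p = 1/d = 1/194.98 = 0.0051287 arcsec = 5.1287 mas.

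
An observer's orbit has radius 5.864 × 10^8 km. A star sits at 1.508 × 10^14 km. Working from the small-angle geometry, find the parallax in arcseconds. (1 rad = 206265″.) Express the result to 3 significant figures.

0.802 arcsec

θ ≈ B/d = (5.864 × 10^8) / (1.508 × 10^14) = 3.8886 × 10^-6 rad.
In arcseconds: 3.8886 × 10^-6 × 206265 = 0.80208″.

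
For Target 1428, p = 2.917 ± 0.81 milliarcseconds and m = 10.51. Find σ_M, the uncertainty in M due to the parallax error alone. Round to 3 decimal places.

M = m − 5 log₁₀ d + 5 = m + 5 log₁₀ p + 5, so ∂M/∂p = 5/(p ln 10).
σ_M = (5/ln 10) · (σ_p/p) = 2.1715 × 0.81/2.917 = 2.1715 × 0.27768 = 0.60298.

σ_M = 0.603 mag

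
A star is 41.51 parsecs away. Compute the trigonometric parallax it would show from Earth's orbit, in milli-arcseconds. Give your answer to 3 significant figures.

24.1 mas

p = 1/d = 1/41.51 = 0.024091 arcsec.
= 0.024091 × 1000 = 24.091 mas.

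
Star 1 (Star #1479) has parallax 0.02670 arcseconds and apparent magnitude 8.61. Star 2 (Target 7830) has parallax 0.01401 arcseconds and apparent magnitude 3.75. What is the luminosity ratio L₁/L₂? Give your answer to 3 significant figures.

L₁/L₂ = 0.00313

d₁ = 1/p₁ = 1/0.02670″ = 37.453 pc; d₂ = 1/p₂ = 1/0.01401″ = 71.378 pc.
M₁ = m₁ − 5 log₁₀ d₁ + 5 = 8.61 − 7.8674 + 5 = 5.7426.
M₂ = 3.75 − 9.2678 + 5 = -0.5178.
L₁/L₂ = 10^(0.4(M₂ − M₁)) = 10^(0.4 × (-6.2604)) = 10^(-2.50416) = 0.0031321.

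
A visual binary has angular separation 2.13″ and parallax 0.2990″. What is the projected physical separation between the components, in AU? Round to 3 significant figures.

7.12 AU

d = 1/p = 1/0.2990″ = 3.3445 pc.
At distance d (pc), an angle of θ arcsec spans θ·d AU: s = 2.13 × 3.3445 = 7.1238 AU.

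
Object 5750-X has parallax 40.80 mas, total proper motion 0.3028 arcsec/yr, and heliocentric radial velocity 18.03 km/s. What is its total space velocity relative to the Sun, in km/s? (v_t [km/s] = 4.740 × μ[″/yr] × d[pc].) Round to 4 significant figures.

d = 1/p = 1/0.04080″ = 24.51 pc.
v_t = 4.740 μ d = 4.740 × 0.3028 × 24.51 = 35.179 km/s.
v = √(v_r² + v_t²) = √(18.03² + 35.179²) = √1562.64 = 39.53 km/s.

39.53 km/s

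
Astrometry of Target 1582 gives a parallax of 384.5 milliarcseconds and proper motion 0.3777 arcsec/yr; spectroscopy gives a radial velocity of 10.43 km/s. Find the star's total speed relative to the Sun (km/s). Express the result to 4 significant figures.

11.42 km/s

d = 1/p = 1/0.3845″ = 2.6008 pc.
v_t = 4.740 μ d = 4.740 × 0.3777 × 2.6008 = 4.6562 km/s.
v = √(v_r² + v_t²) = √(10.43² + 4.6562²) = √130.465 = 11.422 km/s.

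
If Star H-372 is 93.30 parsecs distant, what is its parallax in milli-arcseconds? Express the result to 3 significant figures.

p = 1/d = 1/93.3 = 0.010718 arcsec.
= 0.010718 × 1000 = 10.718 mas.

10.7 mas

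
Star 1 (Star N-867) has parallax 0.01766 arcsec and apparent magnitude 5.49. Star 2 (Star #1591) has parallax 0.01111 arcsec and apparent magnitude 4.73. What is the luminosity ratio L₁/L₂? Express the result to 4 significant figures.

L₁/L₂ = 0.1965

d₁ = 1/p₁ = 1/0.01766″ = 56.625 pc; d₂ = 1/p₂ = 1/0.01111″ = 90.009 pc.
M₁ = m₁ − 5 log₁₀ d₁ + 5 = 5.49 − 8.7650 + 5 = 1.7250.
M₂ = 4.73 − 9.7714 + 5 = -0.0414.
L₁/L₂ = 10^(0.4(M₂ − M₁)) = 10^(0.4 × (-1.7664)) = 10^(-0.70656) = 0.19654.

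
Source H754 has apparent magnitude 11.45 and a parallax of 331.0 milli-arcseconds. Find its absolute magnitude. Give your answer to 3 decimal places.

d = 1/p = 1/0.3310″ = 3.0211 pc.
m − M = 5 log₁₀(3.0211) − 5 = 2.4008 − 5 = -2.5992.
M = m − (m − M) = 11.45 − (-2.5992) = 14.049.

M = 14.049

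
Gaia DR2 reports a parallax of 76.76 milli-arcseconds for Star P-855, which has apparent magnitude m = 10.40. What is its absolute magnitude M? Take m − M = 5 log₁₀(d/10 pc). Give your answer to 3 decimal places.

d = 1/p = 1/0.07676″ = 13.028 pc.
m − M = 5 log₁₀(13.028) − 5 = 5.5744 − 5 = 0.5744.
M = m − (m − M) = 10.40 − 0.5744 = 9.826.

M = 9.826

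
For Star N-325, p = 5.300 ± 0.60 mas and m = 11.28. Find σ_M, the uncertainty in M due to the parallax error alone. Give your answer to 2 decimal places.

σ_M = 0.25 mag

M = m − 5 log₁₀ d + 5 = m + 5 log₁₀ p + 5, so ∂M/∂p = 5/(p ln 10).
σ_M = (5/ln 10) · (σ_p/p) = 2.1715 × 0.60/5.300 = 2.1715 × 0.11321 = 0.24584.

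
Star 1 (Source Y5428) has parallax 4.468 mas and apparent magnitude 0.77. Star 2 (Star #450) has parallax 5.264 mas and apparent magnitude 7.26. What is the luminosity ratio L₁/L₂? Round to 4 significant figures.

L₁/L₂ = 547.5

d₁ = 1/p₁ = 1/0.004468″ = 223.81 pc; d₂ = 1/p₂ = 1/0.005264″ = 189.97 pc.
M₁ = m₁ − 5 log₁₀ d₁ + 5 = 0.77 − 11.7494 + 5 = -5.9794.
M₂ = 7.26 − 11.3934 + 5 = 0.8666.
L₁/L₂ = 10^(0.4(M₂ − M₁)) = 10^(0.4 × 6.8460) = 10^2.73840 = 547.52.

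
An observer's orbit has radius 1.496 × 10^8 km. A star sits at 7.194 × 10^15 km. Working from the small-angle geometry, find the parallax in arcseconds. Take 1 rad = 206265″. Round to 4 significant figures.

0.004289 arcsec

θ ≈ B/d = (1.496 × 10^8) / (7.194 × 10^15) = 2.0795 × 10^-8 rad.
In arcseconds: 2.0795 × 10^-8 × 206265 = 0.0042893″.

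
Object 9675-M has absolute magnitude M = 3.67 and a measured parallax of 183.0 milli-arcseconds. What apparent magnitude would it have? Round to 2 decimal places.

d = 1/p = 1/0.1830″ = 5.4645 pc.
m − M = 5 log₁₀ d − 5 = 5 log₁₀(5.4645) − 5 = 3.6878 − 5 = -1.3122.
m = M + (m − M) = 3.67 + (-1.3122) = 2.36.

m = 2.36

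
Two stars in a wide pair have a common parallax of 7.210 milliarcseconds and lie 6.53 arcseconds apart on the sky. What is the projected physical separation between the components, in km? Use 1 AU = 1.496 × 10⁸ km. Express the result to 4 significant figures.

1.355 × 10^11 km

d = 1/p = 1/0.007210″ = 138.7 pc.
At distance d (pc), an angle of θ arcsec spans θ·d AU: s = 6.53 × 138.7 = 905.71 AU.
= 905.71 × 1.496 × 10⁸ km = 1.3549 × 10^11 km.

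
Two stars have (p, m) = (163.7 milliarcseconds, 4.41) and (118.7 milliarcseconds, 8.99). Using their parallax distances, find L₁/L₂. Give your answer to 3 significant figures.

L₁/L₂ = 35.7

d₁ = 1/p₁ = 1/0.1637″ = 6.1087 pc; d₂ = 1/p₂ = 1/0.1187″ = 8.4246 pc.
M₁ = m₁ − 5 log₁₀ d₁ + 5 = 4.41 − 3.9297 + 5 = 5.4803.
M₂ = 8.99 − 4.6277 + 5 = 9.3623.
L₁/L₂ = 10^(0.4(M₂ − M₁)) = 10^(0.4 × 3.8820) = 10^1.55280 = 35.711.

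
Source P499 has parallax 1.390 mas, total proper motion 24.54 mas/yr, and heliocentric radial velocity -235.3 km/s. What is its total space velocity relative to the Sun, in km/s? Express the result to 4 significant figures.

249.7 km/s

d = 1/p = 1/0.001390″ = 719.42 pc.
μ = 24.54 mas/yr = 0.02454 ″/yr.
v_t = 4.740 μ d = 4.740 × 0.02454 × 719.42 = 83.683 km/s.
v = √(v_r² + v_t²) = √((-235.3)² + 83.683²) = √62368.9 = 249.74 km/s.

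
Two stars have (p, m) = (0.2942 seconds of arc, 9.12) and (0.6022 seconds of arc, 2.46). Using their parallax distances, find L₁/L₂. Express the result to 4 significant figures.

L₁/L₂ = 0.009082

d₁ = 1/p₁ = 1/0.2942″ = 3.399 pc; d₂ = 1/p₂ = 1/0.6022″ = 1.6606 pc.
M₁ = m₁ − 5 log₁₀ d₁ + 5 = 9.12 − 2.6568 + 5 = 11.4632.
M₂ = 2.46 − 1.1013 + 5 = 6.3587.
L₁/L₂ = 10^(0.4(M₂ − M₁)) = 10^(0.4 × (-5.1045)) = 10^(-2.04180) = 0.0090824.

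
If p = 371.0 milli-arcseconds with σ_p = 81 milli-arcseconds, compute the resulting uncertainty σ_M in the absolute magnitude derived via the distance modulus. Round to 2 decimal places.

M = m − 5 log₁₀ d + 5 = m + 5 log₁₀ p + 5, so ∂M/∂p = 5/(p ln 10).
σ_M = (5/ln 10) · (σ_p/p) = 2.1715 × 81/371.0 = 2.1715 × 0.21833 = 0.4741.

σ_M = 0.47 mag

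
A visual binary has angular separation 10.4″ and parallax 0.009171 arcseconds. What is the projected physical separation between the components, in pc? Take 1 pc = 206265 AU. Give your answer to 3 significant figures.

0.00550 pc

d = 1/p = 1/0.009171″ = 109.04 pc.
At distance d (pc), an angle of θ arcsec spans θ·d AU: s = 10.4 × 109.04 = 1134 AU.
= 1134 / 206265 = 0.0054978 pc.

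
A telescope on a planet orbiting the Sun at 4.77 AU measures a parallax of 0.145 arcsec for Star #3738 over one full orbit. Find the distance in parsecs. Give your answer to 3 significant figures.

32.9 pc

With baseline B (in AU) and parallax p (in arcsec), d = B/p parsecs.
d = 4.77 / 0.145 = 32.897 pc.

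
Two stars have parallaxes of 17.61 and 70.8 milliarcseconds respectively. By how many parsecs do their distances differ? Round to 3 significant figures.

42.7 pc

d_A = 1/0.01761″ = 56.786 pc; d_B = 1/0.07080″ = 14.124 pc.
|d_B − d_A| = |14.124 − 56.786| = 42.662 pc.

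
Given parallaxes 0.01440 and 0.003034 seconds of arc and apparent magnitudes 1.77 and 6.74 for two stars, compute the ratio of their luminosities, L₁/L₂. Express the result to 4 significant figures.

d₁ = 1/p₁ = 1/0.01440″ = 69.444 pc; d₂ = 1/p₂ = 1/0.003034″ = 329.6 pc.
M₁ = m₁ − 5 log₁₀ d₁ + 5 = 1.77 − 9.2082 + 5 = -2.4382.
M₂ = 6.74 − 12.5899 + 5 = -0.8499.
L₁/L₂ = 10^(0.4(M₂ − M₁)) = 10^(0.4 × 1.5883) = 10^0.63532 = 4.3184.

L₁/L₂ = 4.318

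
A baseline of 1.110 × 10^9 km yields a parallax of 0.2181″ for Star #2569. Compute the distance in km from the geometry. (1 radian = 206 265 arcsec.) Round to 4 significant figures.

θ = 0.2181″ = 0.2181/206265 = 1.0574 × 10^-6 rad.
d = B/θ = (1.110 × 10^9) / (1.0574 × 10^-6) = 1.0497 × 10^15 km.

1.050 × 10^15 km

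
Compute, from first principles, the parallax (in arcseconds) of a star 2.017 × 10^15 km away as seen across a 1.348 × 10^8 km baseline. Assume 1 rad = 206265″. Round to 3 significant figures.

0.0138 arcsec

θ ≈ B/d = (1.348 × 10^8) / (2.017 × 10^15) = 6.6832 × 10^-8 rad.
In arcseconds: 6.6832 × 10^-8 × 206265 = 0.013785″.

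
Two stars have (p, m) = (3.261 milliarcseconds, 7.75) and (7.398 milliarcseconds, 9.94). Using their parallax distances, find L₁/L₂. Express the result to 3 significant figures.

L₁/L₂ = 38.7

d₁ = 1/p₁ = 1/0.003261″ = 306.65 pc; d₂ = 1/p₂ = 1/0.007398″ = 135.17 pc.
M₁ = m₁ − 5 log₁₀ d₁ + 5 = 7.75 − 12.4332 + 5 = 0.3168.
M₂ = 9.94 − 10.6544 + 5 = 4.2856.
L₁/L₂ = 10^(0.4(M₂ − M₁)) = 10^(0.4 × 3.9688) = 10^1.58752 = 38.683.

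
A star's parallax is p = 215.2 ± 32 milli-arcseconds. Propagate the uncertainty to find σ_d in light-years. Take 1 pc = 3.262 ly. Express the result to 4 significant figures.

d = 1/p, so σ_d = σ_p / p².
σ_d = 0.0320 / (0.2152)² = 0.0320 / 0.046311 = 0.69098 pc = 0.69098 × 3.262 ly = 2.254 ly.

2.254 ly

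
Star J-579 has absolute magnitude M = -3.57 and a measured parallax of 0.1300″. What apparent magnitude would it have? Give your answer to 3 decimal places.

m = -4.140

d = 1/p = 1/0.1300″ = 7.6923 pc.
m − M = 5 log₁₀ d − 5 = 5 log₁₀(7.6923) − 5 = 4.4303 − 5 = -0.5697.
m = M + (m − M) = -3.57 + (-0.5697) = -4.140.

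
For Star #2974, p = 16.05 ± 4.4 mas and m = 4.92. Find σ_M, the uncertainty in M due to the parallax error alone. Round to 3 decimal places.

M = m − 5 log₁₀ d + 5 = m + 5 log₁₀ p + 5, so ∂M/∂p = 5/(p ln 10).
σ_M = (5/ln 10) · (σ_p/p) = 2.1715 × 4.4/16.05 = 2.1715 × 0.27414 = 0.5953.

σ_M = 0.595 mag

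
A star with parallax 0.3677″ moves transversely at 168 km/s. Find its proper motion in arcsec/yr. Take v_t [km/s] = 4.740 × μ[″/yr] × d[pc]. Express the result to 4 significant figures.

d = 1/p = 1/0.3677″ = 2.7196 pc.
μ = v_t / (4.74 d) = 168 / (4.74 × 2.7196) = 168 / 12.891 = 13.032 ″/yr.

13.03 arcsec/yr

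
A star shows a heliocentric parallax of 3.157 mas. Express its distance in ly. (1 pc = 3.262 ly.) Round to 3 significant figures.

p = 3.157 mas = 0.003157 arcsec.
d = 1/p = 1/0.003157 = 316.76 pc.
In light-years: 316.76 × 3.262 = 1033.3 ly.

1030 ly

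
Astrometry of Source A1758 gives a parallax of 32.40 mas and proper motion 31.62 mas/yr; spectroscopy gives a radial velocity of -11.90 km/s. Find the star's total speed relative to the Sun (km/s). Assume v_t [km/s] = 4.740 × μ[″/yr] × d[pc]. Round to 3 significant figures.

12.8 km/s

d = 1/p = 1/0.03240″ = 30.864 pc.
μ = 31.62 mas/yr = 0.03162 ″/yr.
v_t = 4.740 μ d = 4.740 × 0.03162 × 30.864 = 4.6259 km/s.
v = √(v_r² + v_t²) = √((-11.90)² + 4.6259²) = √163.009 = 12.767 km/s.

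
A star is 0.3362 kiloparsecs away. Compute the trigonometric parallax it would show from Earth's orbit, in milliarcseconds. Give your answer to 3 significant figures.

2.97 mas

d = 0.3362 kpc = 336.2 pc.
p = 1/d = 1/336.2 = 0.0029744 arcsec.
= 0.0029744 × 1000 = 2.9744 mas.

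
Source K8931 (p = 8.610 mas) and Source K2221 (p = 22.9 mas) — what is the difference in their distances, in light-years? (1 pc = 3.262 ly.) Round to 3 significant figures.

d_A = 1/0.008610″ = 116.14 pc; d_B = 1/0.02290″ = 43.668 pc.
|d_B − d_A| = |43.668 − 116.14| = 72.472 pc = 72.472 × 3.262 ly = 236.4 ly.

236 ly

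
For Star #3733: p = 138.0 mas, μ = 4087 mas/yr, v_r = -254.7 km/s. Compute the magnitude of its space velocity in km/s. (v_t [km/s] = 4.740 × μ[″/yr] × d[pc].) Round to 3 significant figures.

291 km/s

d = 1/p = 1/0.1380″ = 7.2464 pc.
μ = 4087 mas/yr = 4.087 ″/yr.
v_t = 4.740 μ d = 4.740 × 4.087 × 7.2464 = 140.38 km/s.
v = √(v_r² + v_t²) = √((-254.7)² + 140.38²) = √84578.6 = 290.82 km/s.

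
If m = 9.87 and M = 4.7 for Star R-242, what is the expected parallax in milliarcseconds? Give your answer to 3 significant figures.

9.25 mas

m − M = 9.87 − 4.7 = 5.17.
d = 10^((m−M)/5 + 1) = 10^2.034 = 108.14 pc.
p = 1/d = 1/108.14 = 0.0092473 arcsec = 9.2473 mas.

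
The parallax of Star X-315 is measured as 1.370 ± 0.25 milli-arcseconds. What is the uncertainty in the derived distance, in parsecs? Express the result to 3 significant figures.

d = 1/p, so σ_d = σ_p / p².
σ_d = 0.000250 / (0.001370)² = 0.000250 / 0.0000018769 = 133.2 pc.

133 pc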